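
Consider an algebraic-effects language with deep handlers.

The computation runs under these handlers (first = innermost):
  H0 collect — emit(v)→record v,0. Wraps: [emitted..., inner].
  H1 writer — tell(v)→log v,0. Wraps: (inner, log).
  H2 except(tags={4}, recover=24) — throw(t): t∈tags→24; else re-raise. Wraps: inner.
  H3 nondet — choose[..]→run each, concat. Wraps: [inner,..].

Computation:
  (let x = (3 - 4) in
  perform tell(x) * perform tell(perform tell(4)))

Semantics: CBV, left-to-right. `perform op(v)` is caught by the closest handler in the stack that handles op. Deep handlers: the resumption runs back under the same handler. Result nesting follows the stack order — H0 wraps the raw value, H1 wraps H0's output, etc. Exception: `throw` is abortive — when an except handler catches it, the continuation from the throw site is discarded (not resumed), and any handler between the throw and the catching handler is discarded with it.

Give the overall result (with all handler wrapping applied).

Evaluation trace:
tell(-1) @ H1 ⇒ log+=-1
tell(4) @ H1 ⇒ log+=4
tell(0) @ H1 ⇒ log+=0
H0 returns [0]
H1 returns ([0], (-1, 4, 0))
H2 returns ([0], (-1, 4, 0))
H3 returns [([0], (-1, 4, 0))]
= [([0], (-1, 4, 0))]

Answer: [([0], (-1, 4, 0))]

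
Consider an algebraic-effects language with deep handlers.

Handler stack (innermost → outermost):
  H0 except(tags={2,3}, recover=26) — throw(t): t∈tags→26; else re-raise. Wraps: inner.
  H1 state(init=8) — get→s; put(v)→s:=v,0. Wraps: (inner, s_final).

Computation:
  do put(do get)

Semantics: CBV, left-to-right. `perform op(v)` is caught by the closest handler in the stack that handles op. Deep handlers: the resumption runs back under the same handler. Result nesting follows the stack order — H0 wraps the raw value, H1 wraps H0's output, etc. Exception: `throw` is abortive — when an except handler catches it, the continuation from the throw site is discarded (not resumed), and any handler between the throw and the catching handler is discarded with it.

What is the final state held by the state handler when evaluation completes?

Working:
get @ H1 ⇒ 8
put(8) @ H1 ⇒ s:=8
H0 returns 0
H1 returns (0, 8)
= (0, 8)

Answer: 8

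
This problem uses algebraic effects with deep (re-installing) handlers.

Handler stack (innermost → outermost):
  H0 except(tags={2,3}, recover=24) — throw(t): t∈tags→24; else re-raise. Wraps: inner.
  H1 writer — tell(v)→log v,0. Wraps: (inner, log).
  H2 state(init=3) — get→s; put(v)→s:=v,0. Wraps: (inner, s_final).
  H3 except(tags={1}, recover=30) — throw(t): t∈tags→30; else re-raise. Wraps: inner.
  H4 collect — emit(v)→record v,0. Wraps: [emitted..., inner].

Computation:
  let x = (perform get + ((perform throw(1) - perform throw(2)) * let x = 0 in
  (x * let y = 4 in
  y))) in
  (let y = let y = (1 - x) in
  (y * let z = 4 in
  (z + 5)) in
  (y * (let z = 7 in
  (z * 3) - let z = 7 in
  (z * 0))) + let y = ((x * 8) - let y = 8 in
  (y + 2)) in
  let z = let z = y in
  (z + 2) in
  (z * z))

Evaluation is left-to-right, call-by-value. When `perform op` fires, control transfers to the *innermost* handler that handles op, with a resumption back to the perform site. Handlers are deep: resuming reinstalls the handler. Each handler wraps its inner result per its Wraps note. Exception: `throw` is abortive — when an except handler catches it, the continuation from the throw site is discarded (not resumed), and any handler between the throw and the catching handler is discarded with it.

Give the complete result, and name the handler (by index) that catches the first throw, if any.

Working:
get @ H2 ⇒ 3
throw(1) @ H0 re-raised
throw(1) @ H3 caught ⇒ 30
H4 returns [30]
= [30]

Answer: [30] ; first throw caught by: H3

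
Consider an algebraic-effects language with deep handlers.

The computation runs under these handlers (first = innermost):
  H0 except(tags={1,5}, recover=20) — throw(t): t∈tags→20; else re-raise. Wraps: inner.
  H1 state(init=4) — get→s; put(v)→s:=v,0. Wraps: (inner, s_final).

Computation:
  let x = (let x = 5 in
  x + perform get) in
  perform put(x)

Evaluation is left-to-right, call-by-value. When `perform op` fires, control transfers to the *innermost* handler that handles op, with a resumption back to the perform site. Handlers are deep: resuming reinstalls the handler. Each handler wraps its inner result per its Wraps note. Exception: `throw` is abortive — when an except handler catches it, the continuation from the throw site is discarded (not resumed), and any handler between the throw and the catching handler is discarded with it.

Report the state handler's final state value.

Evaluation trace:
get @ H1 ⇒ 4
put(9) @ H1 ⇒ s:=9
H0 returns 0
H1 returns (0, 9)
= (0, 9)

Answer: 9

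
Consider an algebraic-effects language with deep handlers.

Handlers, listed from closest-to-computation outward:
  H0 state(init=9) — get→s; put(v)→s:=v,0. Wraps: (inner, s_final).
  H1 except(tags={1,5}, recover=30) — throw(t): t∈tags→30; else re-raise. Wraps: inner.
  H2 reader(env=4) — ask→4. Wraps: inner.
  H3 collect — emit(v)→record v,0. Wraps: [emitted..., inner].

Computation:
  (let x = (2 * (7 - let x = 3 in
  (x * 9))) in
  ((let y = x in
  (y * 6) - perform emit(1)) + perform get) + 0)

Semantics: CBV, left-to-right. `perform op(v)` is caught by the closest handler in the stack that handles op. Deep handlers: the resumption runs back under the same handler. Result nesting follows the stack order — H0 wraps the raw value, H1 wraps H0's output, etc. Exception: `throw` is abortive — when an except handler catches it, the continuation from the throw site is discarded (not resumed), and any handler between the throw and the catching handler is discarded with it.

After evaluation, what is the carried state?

Step-by-step:
emit(1) @ H3 ⇒ out+=1
get @ H0 ⇒ 9
H0 returns (-231, 9)
H1 returns (-231, 9)
H2 returns (-231, 9)
H3 returns [1, (-231, 9)]
= [1, (-231, 9)]

Answer: 9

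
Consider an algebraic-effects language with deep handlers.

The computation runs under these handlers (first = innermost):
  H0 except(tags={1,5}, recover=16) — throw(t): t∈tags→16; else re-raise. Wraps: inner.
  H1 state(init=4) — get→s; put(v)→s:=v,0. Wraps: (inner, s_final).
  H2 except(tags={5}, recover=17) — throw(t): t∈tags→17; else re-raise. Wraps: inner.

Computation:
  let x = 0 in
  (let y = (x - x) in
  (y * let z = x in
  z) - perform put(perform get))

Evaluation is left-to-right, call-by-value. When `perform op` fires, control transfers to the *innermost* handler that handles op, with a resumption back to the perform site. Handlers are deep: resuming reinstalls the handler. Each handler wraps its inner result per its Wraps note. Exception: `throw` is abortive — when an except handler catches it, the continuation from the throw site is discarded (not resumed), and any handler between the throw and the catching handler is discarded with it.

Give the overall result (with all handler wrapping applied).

Working:
get @ H1 ⇒ 4
put(4) @ H1 ⇒ s:=4
H0 returns 0
H1 returns (0, 4)
H2 returns (0, 4)
= (0, 4)

Answer: (0, 4)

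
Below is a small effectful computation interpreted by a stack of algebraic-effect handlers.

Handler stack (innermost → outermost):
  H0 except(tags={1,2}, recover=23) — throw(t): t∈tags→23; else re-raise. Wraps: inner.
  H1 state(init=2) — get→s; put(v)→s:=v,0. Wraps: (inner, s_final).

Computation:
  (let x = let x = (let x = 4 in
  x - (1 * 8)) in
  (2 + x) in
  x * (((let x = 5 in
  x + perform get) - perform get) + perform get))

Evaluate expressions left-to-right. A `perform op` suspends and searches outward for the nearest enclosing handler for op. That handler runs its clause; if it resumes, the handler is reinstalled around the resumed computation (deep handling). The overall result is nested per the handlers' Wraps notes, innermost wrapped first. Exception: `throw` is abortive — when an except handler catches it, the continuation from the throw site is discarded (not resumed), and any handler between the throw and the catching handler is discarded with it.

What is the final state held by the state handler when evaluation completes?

Evaluation trace:
get @ H1 ⇒ 2
get @ H1 ⇒ 2
get @ H1 ⇒ 2
H0 returns -14
H1 returns (-14, 2)
= (-14, 2)

Answer: 2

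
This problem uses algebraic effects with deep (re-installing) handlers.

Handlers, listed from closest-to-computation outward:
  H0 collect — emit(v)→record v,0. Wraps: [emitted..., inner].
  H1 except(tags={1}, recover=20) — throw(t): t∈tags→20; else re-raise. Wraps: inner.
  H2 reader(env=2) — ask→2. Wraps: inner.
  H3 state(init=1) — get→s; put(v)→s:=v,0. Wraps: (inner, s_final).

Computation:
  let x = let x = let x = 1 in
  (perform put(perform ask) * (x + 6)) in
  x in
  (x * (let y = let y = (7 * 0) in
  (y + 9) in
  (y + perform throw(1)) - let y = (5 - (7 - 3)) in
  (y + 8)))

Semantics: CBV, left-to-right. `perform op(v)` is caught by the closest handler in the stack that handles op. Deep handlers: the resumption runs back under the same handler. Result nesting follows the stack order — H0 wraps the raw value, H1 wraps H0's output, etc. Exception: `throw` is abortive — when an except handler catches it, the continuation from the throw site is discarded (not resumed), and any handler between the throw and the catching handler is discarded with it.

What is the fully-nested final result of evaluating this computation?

Evaluation trace:
ask @ H2 ⇒ 2
put(2) @ H3 ⇒ s:=2
throw(1) @ H1 caught ⇒ 20
H2 returns 20
H3 returns (20, 2)
= (20, 2)

Answer: (20, 2)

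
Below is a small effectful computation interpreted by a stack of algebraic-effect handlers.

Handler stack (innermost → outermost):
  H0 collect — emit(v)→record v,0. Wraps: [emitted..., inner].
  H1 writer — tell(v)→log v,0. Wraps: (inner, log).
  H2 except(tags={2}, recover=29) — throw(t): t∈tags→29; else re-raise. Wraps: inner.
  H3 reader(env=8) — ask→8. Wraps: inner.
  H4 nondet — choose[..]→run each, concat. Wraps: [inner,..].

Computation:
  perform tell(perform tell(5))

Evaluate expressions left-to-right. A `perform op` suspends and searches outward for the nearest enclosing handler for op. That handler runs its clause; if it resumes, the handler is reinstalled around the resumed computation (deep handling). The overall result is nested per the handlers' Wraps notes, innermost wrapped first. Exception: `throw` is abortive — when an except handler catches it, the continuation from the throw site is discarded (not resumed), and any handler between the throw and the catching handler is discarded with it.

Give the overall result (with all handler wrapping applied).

Working:
tell(5) @ H1 ⇒ log+=5
tell(0) @ H1 ⇒ log+=0
H0 returns [0]
H1 returns ([0], (5, 0))
H2 returns ([0], (5, 0))
H3 returns ([0], (5, 0))
H4 returns [([0], (5, 0))]
= [([0], (5, 0))]

Answer: [([0], (5, 0))]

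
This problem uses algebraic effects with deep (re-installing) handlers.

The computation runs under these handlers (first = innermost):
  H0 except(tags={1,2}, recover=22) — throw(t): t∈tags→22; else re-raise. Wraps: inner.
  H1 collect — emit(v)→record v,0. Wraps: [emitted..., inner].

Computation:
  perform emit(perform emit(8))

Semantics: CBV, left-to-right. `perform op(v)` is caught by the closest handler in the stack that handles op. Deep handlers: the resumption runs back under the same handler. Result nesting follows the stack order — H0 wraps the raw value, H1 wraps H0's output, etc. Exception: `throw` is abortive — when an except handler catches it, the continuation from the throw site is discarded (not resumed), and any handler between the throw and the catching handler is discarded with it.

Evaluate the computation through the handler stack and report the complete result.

Answer: [8, 0, 0]

Step-by-step:
emit(8) @ H1 ⇒ out+=8
emit(0) @ H1 ⇒ out+=0
H0 returns 0
H1 returns [8, 0, 0]
= [8, 0, 0]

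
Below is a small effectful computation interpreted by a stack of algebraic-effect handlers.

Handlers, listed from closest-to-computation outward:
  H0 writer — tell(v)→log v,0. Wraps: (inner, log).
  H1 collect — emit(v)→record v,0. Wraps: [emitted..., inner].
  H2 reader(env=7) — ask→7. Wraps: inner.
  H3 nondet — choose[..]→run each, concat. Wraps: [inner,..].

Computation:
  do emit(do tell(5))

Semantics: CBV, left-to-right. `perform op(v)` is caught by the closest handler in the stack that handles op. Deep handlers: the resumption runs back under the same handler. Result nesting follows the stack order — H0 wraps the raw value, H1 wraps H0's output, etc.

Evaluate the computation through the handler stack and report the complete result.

Step-by-step:
tell(5) @ H0 ⇒ log+=5
emit(0) @ H1 ⇒ out+=0
H0 returns (0, (5))
H1 returns [0, (0, (5))]
H2 returns [0, (0, (5))]
H3 returns [[0, (0, (5))]]
= [[0, (0, (5))]]

Answer: [[0, (0, (5))]]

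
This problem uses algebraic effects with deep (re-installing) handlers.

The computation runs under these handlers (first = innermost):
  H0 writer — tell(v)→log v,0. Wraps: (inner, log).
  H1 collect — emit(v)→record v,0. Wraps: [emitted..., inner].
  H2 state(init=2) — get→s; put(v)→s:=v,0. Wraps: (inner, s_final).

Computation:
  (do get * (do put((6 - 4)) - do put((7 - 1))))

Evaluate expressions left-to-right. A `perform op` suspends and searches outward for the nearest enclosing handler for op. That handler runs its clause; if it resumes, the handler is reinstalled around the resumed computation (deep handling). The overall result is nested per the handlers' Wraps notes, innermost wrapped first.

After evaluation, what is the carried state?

Step-by-step:
get @ H2 ⇒ 2
put(2) @ H2 ⇒ s:=2
put(6) @ H2 ⇒ s:=6
H0 returns (0, ())
H1 returns [(0, ())]
H2 returns ([(0, ())], 6)
= ([(0, ())], 6)

Answer: 6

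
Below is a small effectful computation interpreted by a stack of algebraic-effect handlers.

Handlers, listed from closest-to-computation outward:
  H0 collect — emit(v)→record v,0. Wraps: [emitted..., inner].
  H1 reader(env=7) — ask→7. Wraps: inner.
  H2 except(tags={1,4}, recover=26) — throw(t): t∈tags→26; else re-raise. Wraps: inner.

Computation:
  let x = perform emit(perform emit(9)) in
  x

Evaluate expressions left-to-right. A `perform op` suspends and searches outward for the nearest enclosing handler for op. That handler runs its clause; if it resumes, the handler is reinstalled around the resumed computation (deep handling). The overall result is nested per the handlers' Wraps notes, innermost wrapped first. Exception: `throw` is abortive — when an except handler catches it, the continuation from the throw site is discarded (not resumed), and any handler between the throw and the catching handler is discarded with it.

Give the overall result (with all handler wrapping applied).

Working:
emit(9) @ H0 ⇒ out+=9
emit(0) @ H0 ⇒ out+=0
H0 returns [9, 0, 0]
H1 returns [9, 0, 0]
H2 returns [9, 0, 0]
= [9, 0, 0]

Answer: [9, 0, 0]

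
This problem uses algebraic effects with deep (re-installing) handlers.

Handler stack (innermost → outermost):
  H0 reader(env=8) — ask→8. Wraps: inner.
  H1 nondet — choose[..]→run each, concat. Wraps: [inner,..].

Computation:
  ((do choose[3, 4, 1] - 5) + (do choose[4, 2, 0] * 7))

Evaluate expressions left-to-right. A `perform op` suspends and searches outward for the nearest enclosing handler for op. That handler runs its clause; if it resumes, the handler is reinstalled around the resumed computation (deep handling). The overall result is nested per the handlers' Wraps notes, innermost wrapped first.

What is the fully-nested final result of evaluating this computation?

Step-by-step:
choose[3, 4, 1] @ H1
  branch[0] choose=3:
    choose[4, 2, 0] @ H1
      branch[0] choose=4:
        H0 returns 26
        H1 returns [26]
      branch[1] choose=2:
        H0 returns 12
        H1 returns [12]
      branch[2] choose=0:
        H0 returns -2
        H1 returns [-2]
  branch[1] choose=4:
    choose[4, 2, 0] @ H1
      branch[0] choose=4:
        H0 returns 27
        H1 returns [27]
      branch[1] choose=2:
        H0 returns 13
        H1 returns [13]
      branch[2] choose=0:
        H0 returns -1
        H1 returns [-1]
  branch[2] choose=1:
    choose[4, 2, 0] @ H1
      branch[0] choose=4:
        H0 returns 24
        H1 returns [24]
      branch[1] choose=2:
        H0 returns 10
        H1 returns [10]
      branch[2] choose=0:
        H0 returns -4
        H1 returns [-4]
= [26, 12, -2, 27, 13, -1, 24, 10, -4]

Answer: [26, 12, -2, 27, 13, -1, 24, 10, -4]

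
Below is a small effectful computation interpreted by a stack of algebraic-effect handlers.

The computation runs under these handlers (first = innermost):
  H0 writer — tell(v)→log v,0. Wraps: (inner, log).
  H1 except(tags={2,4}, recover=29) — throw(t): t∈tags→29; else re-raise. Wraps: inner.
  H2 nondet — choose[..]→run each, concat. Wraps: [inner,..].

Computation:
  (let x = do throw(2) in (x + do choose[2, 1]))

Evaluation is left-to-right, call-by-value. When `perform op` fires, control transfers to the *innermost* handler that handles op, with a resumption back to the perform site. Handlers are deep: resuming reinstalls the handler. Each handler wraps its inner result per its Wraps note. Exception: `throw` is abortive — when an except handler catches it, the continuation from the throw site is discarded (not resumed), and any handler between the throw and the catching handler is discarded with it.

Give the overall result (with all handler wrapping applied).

Answer: [29]

Evaluation trace:
throw(2) @ H1 caught ⇒ 29
H2 returns [29]
= [29]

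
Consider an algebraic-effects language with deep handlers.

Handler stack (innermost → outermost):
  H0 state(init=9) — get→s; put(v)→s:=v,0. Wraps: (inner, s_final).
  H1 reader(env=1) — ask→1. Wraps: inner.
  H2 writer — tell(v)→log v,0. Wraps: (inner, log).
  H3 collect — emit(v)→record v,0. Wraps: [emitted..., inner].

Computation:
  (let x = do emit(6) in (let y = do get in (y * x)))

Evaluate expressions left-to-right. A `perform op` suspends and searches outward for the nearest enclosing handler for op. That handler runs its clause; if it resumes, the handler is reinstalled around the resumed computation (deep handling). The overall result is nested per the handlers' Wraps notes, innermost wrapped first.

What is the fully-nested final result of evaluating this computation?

Answer: [6, ((0, 9), ())]

Evaluation trace:
emit(6) @ H3 ⇒ out+=6
get @ H0 ⇒ 9
H0 returns (0, 9)
H1 returns (0, 9)
H2 returns ((0, 9), ())
H3 returns [6, ((0, 9), ())]
= [6, ((0, 9), ())]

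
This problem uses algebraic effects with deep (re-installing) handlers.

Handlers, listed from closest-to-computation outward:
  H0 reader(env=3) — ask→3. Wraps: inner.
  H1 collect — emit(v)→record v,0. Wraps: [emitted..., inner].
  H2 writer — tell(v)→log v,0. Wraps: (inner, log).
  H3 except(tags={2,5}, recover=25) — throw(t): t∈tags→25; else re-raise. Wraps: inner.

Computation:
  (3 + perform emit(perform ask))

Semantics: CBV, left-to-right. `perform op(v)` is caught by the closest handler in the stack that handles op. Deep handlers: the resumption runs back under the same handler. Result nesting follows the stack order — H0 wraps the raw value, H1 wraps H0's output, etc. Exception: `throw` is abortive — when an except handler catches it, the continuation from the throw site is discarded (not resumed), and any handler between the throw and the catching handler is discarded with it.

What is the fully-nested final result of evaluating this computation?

Answer: ([3, 3], ())

Working:
ask @ H0 ⇒ 3
emit(3) @ H1 ⇒ out+=3
H0 returns 3
H1 returns [3, 3]
H2 returns ([3, 3], ())
H3 returns ([3, 3], ())
= ([3, 3], ())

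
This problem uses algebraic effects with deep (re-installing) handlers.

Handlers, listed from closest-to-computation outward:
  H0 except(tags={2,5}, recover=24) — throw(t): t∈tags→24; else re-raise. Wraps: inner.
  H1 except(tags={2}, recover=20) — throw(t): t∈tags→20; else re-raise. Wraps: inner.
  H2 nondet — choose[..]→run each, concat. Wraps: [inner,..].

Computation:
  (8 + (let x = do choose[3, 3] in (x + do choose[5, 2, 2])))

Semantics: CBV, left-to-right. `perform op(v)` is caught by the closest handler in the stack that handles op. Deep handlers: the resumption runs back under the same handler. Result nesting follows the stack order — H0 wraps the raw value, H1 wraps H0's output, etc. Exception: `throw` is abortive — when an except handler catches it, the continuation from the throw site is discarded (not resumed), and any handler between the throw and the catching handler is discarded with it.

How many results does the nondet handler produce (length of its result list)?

Working:
choose[3, 3] @ H2
  branch[0] choose=3:
    choose[5, 2, 2] @ H2
      branch[0] choose=5:
        H0 returns 16
        H1 returns 16
        H2 returns [16]
      branch[1] choose=2:
        H0 returns 13
        H1 returns 13
        H2 returns [13]
      branch[2] choose=2:
        H0 returns 13
        H1 returns 13
        H2 returns [13]
  branch[1] choose=3:
    choose[5, 2, 2] @ H2
      branch[0] choose=5:
        H0 returns 16
        H1 returns 16
        H2 returns [16]
      branch[1] choose=2:
        H0 returns 13
        H1 returns 13
        H2 returns [13]
      branch[2] choose=2:
        H0 returns 13
        H1 returns 13
        H2 returns [13]
= [16, 13, 13, 16, 13, 13]

Answer: 6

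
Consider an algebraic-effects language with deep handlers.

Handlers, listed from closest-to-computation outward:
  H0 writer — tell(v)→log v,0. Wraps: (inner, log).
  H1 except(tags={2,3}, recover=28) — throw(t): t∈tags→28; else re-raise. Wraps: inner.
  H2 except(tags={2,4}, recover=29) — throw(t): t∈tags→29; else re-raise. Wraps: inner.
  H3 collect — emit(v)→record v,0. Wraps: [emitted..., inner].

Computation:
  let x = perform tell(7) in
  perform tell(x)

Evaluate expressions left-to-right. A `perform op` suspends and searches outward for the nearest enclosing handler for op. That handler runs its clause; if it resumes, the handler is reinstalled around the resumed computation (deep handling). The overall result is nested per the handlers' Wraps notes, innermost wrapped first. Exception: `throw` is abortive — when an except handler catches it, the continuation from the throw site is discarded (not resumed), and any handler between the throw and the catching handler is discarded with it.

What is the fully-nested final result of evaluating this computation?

Evaluation trace:
tell(7) @ H0 ⇒ log+=7
tell(0) @ H0 ⇒ log+=0
H0 returns (0, (7, 0))
H1 returns (0, (7, 0))
H2 returns (0, (7, 0))
H3 returns [(0, (7, 0))]
= [(0, (7, 0))]

Answer: [(0, (7, 0))]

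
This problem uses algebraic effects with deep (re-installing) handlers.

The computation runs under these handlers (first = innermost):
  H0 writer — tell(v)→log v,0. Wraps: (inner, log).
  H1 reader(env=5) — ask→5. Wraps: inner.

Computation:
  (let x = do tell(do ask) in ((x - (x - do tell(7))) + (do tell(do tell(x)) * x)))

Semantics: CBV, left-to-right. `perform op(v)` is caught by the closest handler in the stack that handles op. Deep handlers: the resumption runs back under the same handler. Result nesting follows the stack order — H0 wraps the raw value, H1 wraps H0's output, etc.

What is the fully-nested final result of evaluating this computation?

Answer: (0, (5, 7, 0, 0))

Step-by-step:
ask @ H1 ⇒ 5
tell(5) @ H0 ⇒ log+=5
tell(7) @ H0 ⇒ log+=7
tell(0) @ H0 ⇒ log+=0
tell(0) @ H0 ⇒ log+=0
H0 returns (0, (5, 7, 0, 0))
H1 returns (0, (5, 7, 0, 0))
= (0, (5, 7, 0, 0))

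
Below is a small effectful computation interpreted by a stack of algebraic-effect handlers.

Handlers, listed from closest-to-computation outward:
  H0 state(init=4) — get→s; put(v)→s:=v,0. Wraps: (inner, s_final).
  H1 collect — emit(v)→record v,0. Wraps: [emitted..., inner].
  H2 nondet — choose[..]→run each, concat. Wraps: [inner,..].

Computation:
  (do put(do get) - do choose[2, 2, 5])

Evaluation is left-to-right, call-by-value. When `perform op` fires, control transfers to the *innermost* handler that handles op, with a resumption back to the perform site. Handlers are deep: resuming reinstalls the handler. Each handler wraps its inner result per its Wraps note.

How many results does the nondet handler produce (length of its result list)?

Working:
get @ H0 ⇒ 4
put(4) @ H0 ⇒ s:=4
choose[2, 2, 5] @ H2
  branch[0] choose=2:
    H0 returns (-2, 4)
    H1 returns [(-2, 4)]
    H2 returns [[(-2, 4)]]
  branch[1] choose=2:
    H0 returns (-2, 4)
    H1 returns [(-2, 4)]
    H2 returns [[(-2, 4)]]
  branch[2] choose=5:
    H0 returns (-5, 4)
    H1 returns [(-5, 4)]
    H2 returns [[(-5, 4)]]
= [[(-2, 4)], [(-2, 4)], [(-5, 4)]]

Answer: 3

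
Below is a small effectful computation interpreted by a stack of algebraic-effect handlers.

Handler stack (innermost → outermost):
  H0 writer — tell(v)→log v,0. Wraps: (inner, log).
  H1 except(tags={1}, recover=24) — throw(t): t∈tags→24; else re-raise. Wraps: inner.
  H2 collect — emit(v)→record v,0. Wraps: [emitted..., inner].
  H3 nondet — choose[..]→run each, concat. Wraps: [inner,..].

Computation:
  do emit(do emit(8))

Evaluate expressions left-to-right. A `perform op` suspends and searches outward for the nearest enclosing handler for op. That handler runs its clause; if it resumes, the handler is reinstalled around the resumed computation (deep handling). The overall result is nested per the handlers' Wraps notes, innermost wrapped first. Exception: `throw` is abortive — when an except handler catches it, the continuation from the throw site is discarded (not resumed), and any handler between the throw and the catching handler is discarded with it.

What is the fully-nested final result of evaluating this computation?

Answer: [[8, 0, (0, ())]]

Step-by-step:
emit(8) @ H2 ⇒ out+=8
emit(0) @ H2 ⇒ out+=0
H0 returns (0, ())
H1 returns (0, ())
H2 returns [8, 0, (0, ())]
H3 returns [[8, 0, (0, ())]]
= [[8, 0, (0, ())]]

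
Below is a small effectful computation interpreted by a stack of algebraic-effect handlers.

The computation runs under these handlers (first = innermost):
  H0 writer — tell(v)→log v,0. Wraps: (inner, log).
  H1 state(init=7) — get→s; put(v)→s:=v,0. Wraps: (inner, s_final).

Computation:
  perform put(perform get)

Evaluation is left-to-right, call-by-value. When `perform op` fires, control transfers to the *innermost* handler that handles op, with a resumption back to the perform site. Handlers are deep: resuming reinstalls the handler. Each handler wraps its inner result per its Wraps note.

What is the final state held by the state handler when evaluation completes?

Evaluation trace:
get @ H1 ⇒ 7
put(7) @ H1 ⇒ s:=7
H0 returns (0, ())
H1 returns ((0, ()), 7)
= ((0, ()), 7)

Answer: 7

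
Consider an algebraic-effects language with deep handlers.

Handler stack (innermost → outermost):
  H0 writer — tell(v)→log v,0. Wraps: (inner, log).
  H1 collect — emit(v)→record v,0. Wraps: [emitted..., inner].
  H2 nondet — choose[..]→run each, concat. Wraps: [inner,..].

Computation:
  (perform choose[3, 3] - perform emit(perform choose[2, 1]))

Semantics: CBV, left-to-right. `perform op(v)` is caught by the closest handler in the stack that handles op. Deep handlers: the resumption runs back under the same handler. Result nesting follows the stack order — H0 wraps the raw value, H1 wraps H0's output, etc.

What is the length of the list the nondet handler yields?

Evaluation trace:
choose[3, 3] @ H2
  branch[0] choose=3:
    choose[2, 1] @ H2
      branch[0] choose=2:
        emit(2) @ H1 ⇒ out+=2
        H0 returns (3, ())
        H1 returns [2, (3, ())]
        H2 returns [[2, (3, ())]]
      branch[1] choose=1:
        emit(1) @ H1 ⇒ out+=1
        H0 returns (3, ())
        H1 returns [1, (3, ())]
        H2 returns [[1, (3, ())]]
  branch[1] choose=3:
    choose[2, 1] @ H2
      branch[0] choose=2:
        emit(2) @ H1 ⇒ out+=2
        H0 returns (3, ())
        H1 returns [2, (3, ())]
        H2 returns [[2, (3, ())]]
      branch[1] choose=1:
        emit(1) @ H1 ⇒ out+=1
        H0 returns (3, ())
        H1 returns [1, (3, ())]
        H2 returns [[1, (3, ())]]
= [[2, (3, ())], [1, (3, ())], [2, (3, ())], [1, (3, ())]]

Answer: 4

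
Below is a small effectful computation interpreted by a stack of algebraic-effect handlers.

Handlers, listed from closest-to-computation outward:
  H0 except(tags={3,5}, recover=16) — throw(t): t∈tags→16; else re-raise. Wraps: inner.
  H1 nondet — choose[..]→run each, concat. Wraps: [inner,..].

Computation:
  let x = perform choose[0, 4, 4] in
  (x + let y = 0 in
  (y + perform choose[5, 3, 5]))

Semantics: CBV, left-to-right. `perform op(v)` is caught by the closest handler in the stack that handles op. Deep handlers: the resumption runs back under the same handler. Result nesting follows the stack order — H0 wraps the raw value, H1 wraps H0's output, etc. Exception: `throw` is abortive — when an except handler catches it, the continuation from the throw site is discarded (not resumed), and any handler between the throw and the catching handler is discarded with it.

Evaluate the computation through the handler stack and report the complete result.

Step-by-step:
choose[0, 4, 4] @ H1
  branch[0] choose=0:
    choose[5, 3, 5] @ H1
      branch[0] choose=5:
        H0 returns 5
        H1 returns [5]
      branch[1] choose=3:
        H0 returns 3
        H1 returns [3]
      branch[2] choose=5:
        H0 returns 5
        H1 returns [5]
  branch[1] choose=4:
    choose[5, 3, 5] @ H1
      branch[0] choose=5:
        H0 returns 9
        H1 returns [9]
      branch[1] choose=3:
        H0 returns 7
        H1 returns [7]
      branch[2] choose=5:
        H0 returns 9
        H1 returns [9]
  branch[2] choose=4:
    choose[5, 3, 5] @ H1
      branch[0] choose=5:
        H0 returns 9
        H1 returns [9]
      branch[1] choose=3:
        H0 returns 7
        H1 returns [7]
      branch[2] choose=5:
        H0 returns 9
        H1 returns [9]
= [5, 3, 5, 9, 7, 9, 9, 7, 9]

Answer: [5, 3, 5, 9, 7, 9, 9, 7, 9]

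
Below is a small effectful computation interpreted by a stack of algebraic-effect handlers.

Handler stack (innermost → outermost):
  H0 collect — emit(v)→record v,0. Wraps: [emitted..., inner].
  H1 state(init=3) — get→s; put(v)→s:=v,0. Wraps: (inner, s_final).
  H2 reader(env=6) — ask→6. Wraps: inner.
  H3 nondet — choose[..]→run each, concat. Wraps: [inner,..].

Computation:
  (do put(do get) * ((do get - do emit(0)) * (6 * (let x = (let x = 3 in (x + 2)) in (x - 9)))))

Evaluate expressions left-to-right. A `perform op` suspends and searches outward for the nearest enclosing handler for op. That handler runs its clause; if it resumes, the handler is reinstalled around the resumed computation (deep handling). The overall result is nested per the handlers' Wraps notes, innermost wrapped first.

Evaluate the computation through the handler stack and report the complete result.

Working:
get @ H1 ⇒ 3
put(3) @ H1 ⇒ s:=3
get @ H1 ⇒ 3
emit(0) @ H0 ⇒ out+=0
H0 returns [0, 0]
H1 returns ([0, 0], 3)
H2 returns ([0, 0], 3)
H3 returns [([0, 0], 3)]
= [([0, 0], 3)]

Answer: [([0, 0], 3)]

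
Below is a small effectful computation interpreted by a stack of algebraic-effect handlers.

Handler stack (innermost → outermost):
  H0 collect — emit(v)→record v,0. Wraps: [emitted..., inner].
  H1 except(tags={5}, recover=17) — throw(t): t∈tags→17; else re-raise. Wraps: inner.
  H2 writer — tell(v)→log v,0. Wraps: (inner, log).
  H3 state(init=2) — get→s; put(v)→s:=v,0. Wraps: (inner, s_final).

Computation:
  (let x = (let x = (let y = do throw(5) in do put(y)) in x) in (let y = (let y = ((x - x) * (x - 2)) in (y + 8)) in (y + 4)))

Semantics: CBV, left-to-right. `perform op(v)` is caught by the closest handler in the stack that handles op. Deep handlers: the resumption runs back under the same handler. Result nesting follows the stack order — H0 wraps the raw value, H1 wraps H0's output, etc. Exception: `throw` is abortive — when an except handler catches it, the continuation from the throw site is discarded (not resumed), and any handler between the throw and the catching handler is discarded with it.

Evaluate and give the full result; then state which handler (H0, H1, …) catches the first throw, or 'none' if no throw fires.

Step-by-step:
throw(5) @ H1 caught ⇒ 17
H2 returns (17, ())
H3 returns ((17, ()), 2)
= ((17, ()), 2)

Answer: ((17, ()), 2) ; first throw caught by: H1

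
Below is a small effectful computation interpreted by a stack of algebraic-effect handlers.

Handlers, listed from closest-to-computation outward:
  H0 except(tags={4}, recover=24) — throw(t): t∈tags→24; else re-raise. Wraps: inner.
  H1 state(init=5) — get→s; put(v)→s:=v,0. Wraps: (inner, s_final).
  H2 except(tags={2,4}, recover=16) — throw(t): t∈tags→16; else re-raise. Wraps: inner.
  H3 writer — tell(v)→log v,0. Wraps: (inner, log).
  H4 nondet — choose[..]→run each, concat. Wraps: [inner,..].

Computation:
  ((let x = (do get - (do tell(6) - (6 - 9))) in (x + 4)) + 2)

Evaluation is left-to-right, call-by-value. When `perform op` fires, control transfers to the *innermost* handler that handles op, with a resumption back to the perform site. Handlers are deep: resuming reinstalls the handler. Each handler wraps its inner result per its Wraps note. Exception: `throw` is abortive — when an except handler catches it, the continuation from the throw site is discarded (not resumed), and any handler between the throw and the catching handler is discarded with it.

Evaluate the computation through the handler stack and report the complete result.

Evaluation trace:
get @ H1 ⇒ 5
tell(6) @ H3 ⇒ log+=6
H0 returns 8
H1 returns (8, 5)
H2 returns (8, 5)
H3 returns ((8, 5), (6))
H4 returns [((8, 5), (6))]
= [((8, 5), (6))]

Answer: [((8, 5), (6))]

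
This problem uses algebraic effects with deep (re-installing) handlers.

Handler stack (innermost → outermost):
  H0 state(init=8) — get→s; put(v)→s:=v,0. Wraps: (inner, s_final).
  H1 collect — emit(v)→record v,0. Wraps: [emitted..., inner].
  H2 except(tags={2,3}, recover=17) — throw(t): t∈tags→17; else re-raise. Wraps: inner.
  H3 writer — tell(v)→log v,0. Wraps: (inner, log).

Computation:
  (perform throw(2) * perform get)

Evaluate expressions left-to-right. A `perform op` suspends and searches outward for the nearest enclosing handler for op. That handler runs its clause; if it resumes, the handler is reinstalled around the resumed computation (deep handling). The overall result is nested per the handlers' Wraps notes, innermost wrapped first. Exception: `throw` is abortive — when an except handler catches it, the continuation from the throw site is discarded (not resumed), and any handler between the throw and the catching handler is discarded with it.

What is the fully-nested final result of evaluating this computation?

Answer: (17, ())

Working:
throw(2) @ H2 caught ⇒ 17
H3 returns (17, ())
= (17, ())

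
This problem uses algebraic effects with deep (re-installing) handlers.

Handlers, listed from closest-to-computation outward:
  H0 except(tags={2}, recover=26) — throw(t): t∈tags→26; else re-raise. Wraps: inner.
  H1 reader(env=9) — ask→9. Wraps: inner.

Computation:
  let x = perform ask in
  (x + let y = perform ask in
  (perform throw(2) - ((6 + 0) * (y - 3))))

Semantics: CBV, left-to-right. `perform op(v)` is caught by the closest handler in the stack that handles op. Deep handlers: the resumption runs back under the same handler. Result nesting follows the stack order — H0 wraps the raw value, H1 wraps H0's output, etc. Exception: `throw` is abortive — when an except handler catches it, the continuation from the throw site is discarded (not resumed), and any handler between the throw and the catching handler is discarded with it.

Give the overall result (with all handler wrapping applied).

Evaluation trace:
ask @ H1 ⇒ 9
ask @ H1 ⇒ 9
throw(2) @ H0 caught ⇒ 26
H1 returns 26
= 26

Answer: 26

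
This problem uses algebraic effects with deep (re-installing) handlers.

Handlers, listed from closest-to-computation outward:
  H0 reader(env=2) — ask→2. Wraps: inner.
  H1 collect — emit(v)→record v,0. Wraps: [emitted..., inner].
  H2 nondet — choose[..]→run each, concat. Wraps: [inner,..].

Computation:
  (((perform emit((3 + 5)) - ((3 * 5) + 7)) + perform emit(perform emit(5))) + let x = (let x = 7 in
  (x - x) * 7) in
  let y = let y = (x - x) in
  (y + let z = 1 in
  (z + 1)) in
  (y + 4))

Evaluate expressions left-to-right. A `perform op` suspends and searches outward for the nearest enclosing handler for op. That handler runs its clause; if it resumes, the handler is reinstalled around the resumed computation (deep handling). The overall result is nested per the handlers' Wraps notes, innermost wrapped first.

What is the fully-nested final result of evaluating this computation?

Answer: [[8, 5, 0, -16]]

Step-by-step:
emit(8) @ H1 ⇒ out+=8
emit(5) @ H1 ⇒ out+=5
emit(0) @ H1 ⇒ out+=0
H0 returns -16
H1 returns [8, 5, 0, -16]
H2 returns [[8, 5, 0, -16]]
= [[8, 5, 0, -16]]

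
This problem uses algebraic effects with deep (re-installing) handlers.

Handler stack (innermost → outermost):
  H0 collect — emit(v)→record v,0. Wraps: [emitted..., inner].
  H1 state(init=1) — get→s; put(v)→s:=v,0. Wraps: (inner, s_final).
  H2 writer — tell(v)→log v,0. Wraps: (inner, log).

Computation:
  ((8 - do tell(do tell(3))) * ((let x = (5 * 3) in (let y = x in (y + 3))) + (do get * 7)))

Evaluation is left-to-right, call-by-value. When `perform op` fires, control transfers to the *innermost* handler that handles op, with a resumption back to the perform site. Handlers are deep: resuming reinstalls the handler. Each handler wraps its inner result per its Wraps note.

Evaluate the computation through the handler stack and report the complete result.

Step-by-step:
tell(3) @ H2 ⇒ log+=3
tell(0) @ H2 ⇒ log+=0
get @ H1 ⇒ 1
H0 returns [200]
H1 returns ([200], 1)
H2 returns (([200], 1), (3, 0))
= (([200], 1), (3, 0))

Answer: (([200], 1), (3, 0))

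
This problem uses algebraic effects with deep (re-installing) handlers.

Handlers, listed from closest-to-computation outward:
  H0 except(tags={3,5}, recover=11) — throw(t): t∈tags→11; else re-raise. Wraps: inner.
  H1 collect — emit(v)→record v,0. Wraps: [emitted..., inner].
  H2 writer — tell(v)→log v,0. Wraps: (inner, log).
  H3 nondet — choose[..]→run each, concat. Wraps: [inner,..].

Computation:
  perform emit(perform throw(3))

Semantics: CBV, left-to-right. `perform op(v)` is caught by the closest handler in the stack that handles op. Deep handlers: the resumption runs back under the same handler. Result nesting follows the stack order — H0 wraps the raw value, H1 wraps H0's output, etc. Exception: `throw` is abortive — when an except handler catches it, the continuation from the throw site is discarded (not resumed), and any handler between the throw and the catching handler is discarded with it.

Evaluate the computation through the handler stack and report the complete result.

Working:
throw(3) @ H0 caught ⇒ 11
H1 returns [11]
H2 returns ([11], ())
H3 returns [([11], ())]
= [([11], ())]

Answer: [([11], ())]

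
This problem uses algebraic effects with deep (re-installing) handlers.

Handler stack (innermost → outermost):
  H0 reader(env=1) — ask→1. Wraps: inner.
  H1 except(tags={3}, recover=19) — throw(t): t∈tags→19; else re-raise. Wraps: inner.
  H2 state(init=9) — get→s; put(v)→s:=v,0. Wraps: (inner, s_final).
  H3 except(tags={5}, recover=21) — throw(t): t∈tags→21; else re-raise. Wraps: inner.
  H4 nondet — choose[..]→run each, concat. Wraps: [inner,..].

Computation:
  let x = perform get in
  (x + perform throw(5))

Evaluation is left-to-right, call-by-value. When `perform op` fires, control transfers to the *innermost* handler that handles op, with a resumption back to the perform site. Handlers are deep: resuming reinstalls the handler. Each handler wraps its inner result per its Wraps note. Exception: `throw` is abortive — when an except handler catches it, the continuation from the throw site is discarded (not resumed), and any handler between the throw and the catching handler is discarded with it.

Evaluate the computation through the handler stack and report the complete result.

Answer: [21]

Working:
get @ H2 ⇒ 9
throw(5) @ H1 re-raised
throw(5) @ H3 caught ⇒ 21
H4 returns [21]
= [21]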